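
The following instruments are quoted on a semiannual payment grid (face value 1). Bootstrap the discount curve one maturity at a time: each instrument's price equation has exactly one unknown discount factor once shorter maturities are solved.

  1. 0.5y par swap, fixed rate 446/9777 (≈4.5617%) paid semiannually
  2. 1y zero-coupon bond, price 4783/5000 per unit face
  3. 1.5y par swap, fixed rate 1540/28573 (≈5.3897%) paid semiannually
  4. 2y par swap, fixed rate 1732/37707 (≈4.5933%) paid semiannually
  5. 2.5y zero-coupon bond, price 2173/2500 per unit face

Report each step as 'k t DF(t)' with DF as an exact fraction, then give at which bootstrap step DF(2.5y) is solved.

step 1 [0.5y] swap r/2=223/9777: DF=(1 − 223/9777·(0))/(1+223/9777) = 9777/10000 ≈ 0.977700
step 2 [1y] zero: DF = P = 4783/5000 ≈ 0.956600
step 3 [1.5y] swap r/2=770/28573: DF=(1 − 770/28573·(0.977700+0.956600))/(1+770/28573) = 923/1000 ≈ 0.923000
step 4 [2y] swap r/2=866/37707: DF=(1 − 866/37707·(0.977700+0.956600+0.923000))/(1+866/37707) = 4567/5000 ≈ 0.913400
step 5 [2.5y] zero: DF = P = 2173/2500 ≈ 0.869200

1 1/2 9777/10000
2 1 4783/5000
3 3/2 923/1000
4 2 4567/5000
5 5/2 2173/2500
DF(2.5y) is solved at step 5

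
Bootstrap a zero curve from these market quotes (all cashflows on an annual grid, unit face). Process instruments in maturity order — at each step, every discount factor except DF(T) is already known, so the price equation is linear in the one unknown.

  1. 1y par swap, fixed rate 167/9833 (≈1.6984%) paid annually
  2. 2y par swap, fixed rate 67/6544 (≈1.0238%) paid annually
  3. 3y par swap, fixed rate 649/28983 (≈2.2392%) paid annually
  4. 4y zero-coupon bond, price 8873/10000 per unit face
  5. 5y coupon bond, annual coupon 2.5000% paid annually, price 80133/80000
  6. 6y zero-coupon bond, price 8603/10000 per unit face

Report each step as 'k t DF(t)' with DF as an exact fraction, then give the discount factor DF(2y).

1 1 9833/10000
2 2 9799/10000
3 3 9351/10000
4 4 8873/10000
5 5 8849/10000
6 6 8603/10000
DF(2y) = 9799/10000 ≈ 0.979900

step 1 [1y] swap r/1=167/9833: DF=(1 − 167/9833·(0))/(1+167/9833) = 9833/10000 ≈ 0.983300
step 2 [2y] swap r/1=67/6544: DF=(1 − 67/6544·(0.983300))/(1+67/6544) = 9799/10000 ≈ 0.979900
step 3 [3y] swap r/1=649/28983: DF=(1 − 649/28983·(0.983300+0.979900))/(1+649/28983) = 9351/10000 ≈ 0.935100
step 4 [4y] zero: DF = P = 8873/10000 ≈ 0.887300
step 5 [5y] bond c/1=1/40: DF=(80133/80000 − 1/40·(0.983300+0.979900+0.935100+0.887300))/(1+1/40) = 8849/10000 ≈ 0.884900
step 6 [6y] zero: DF = P = 8603/10000 ≈ 0.860300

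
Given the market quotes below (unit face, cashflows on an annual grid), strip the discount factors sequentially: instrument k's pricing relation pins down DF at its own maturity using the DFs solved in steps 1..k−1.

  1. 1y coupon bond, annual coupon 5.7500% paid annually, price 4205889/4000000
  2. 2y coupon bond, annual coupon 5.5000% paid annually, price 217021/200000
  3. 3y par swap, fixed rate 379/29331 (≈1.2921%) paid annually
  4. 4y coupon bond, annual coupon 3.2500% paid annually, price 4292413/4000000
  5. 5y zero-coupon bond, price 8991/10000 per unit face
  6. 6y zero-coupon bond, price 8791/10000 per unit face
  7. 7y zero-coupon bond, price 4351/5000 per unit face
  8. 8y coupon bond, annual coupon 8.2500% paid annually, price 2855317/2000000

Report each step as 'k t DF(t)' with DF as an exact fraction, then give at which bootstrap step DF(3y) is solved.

step 1 [1y] bond c/1=23/400: DF=(4205889/4000000 − 23/400·(0))/(1+23/400) = 9943/10000 ≈ 0.994300
step 2 [2y] bond c/1=11/200: DF=(217021/200000 − 11/200·(0.994300))/(1+11/200) = 9767/10000 ≈ 0.976700
step 3 [3y] swap r/1=379/29331: DF=(1 − 379/29331·(0.994300+0.976700))/(1+379/29331) = 9621/10000 ≈ 0.962100
step 4 [4y] bond c/1=13/400: DF=(4292413/4000000 − 13/400·(0.994300+0.976700+0.962100))/(1+13/400) = 947/1000 ≈ 0.947000
step 5 [5y] zero: DF = P = 8991/10000 ≈ 0.899100
step 6 [6y] zero: DF = P = 8791/10000 ≈ 0.879100
step 7 [7y] zero: DF = P = 4351/5000 ≈ 0.870200
step 8 [8y] bond c/1=33/400: DF=(2855317/2000000 − 33/400·(0.994300+0.976700+0.962100+0.947000+0.899100+0.879100+0.870200))/(1+33/400) = 8213/10000 ≈ 0.821300

1 1 9943/10000
2 2 9767/10000
3 3 9621/10000
4 4 947/1000
5 5 8991/10000
6 6 8791/10000
7 7 4351/5000
8 8 8213/10000
DF(3y) is solved at step 3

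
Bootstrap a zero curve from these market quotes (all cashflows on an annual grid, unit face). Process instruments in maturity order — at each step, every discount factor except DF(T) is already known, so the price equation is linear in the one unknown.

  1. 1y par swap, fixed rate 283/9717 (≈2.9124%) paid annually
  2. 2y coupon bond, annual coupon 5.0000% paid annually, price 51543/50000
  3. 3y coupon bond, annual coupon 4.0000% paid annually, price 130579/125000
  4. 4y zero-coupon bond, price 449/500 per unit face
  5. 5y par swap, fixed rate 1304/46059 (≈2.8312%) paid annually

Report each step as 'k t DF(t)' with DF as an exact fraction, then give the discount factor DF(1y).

step 1 [1y] swap r/1=283/9717: DF=(1 − 283/9717·(0))/(1+283/9717) = 9717/10000 ≈ 0.971700
step 2 [2y] bond c/1=1/20: DF=(51543/50000 − 1/20·(0.971700))/(1+1/20) = 1871/2000 ≈ 0.935500
step 3 [3y] bond c/1=1/25: DF=(130579/125000 − 1/25·(0.971700+0.935500))/(1+1/25) = 9311/10000 ≈ 0.931100
step 4 [4y] zero: DF = P = 449/500 ≈ 0.898000
step 5 [5y] swap r/1=1304/46059: DF=(1 − 1304/46059·(0.971700+0.935500+0.931100+0.898000))/(1+1304/46059) = 1087/1250 ≈ 0.869600

1 1 9717/10000
2 2 1871/2000
3 3 9311/10000
4 4 449/500
5 5 1087/1250
DF(1y) = 9717/10000 ≈ 0.971700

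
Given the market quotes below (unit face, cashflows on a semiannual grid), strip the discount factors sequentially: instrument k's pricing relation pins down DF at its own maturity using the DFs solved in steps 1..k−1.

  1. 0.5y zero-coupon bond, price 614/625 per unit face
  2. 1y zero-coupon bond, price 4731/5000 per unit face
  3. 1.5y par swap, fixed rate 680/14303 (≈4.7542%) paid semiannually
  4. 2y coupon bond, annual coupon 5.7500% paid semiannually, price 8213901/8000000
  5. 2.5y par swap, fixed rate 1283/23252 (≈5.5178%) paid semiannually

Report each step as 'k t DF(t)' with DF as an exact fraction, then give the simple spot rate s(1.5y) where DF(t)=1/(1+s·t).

step 1 [0.5y] zero: DF = P = 614/625 ≈ 0.982400
step 2 [1y] zero: DF = P = 4731/5000 ≈ 0.946200
step 3 [1.5y] swap r/2=340/14303: DF=(1 − 340/14303·(0.982400+0.946200))/(1+340/14303) = 233/250 ≈ 0.932000
step 4 [2y] bond c/2=23/800: DF=(8213901/8000000 − 23/800·(0.982400+0.946200+0.932000))/(1+23/800) = 9181/10000 ≈ 0.918100
step 5 [2.5y] swap r/2=1283/46504: DF=(1 − 1283/46504·(0.982400+0.946200+0.932000+0.918100))/(1+1283/46504) = 8717/10000 ≈ 0.871700

1 1/2 614/625
2 1 4731/5000
3 3/2 233/250
4 2 9181/10000
5 5/2 8717/10000
s(1.5y) = (1/(233/250) − 1)/(3/2) = 34/699 ≈ 4.8641%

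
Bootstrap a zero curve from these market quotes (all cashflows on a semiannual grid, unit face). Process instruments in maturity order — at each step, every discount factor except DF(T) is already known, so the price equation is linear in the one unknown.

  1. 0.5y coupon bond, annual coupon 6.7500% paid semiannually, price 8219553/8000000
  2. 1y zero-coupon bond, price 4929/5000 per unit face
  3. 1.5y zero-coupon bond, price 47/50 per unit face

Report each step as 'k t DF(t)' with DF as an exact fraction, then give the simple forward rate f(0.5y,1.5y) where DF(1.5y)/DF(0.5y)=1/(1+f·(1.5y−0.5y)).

step 1 [0.5y] bond c/2=27/800: DF=(8219553/8000000 − 27/800·(0))/(1+27/800) = 9939/10000 ≈ 0.993900
step 2 [1y] zero: DF = P = 4929/5000 ≈ 0.985800
step 3 [1.5y] zero: DF = P = 47/50 ≈ 0.940000

1 1/2 9939/10000
2 1 4929/5000
3 3/2 47/50
f(0.5y,1.5y) = ((9939/10000)/(47/50) − 1)/(1) = 539/9400 ≈ 5.7340%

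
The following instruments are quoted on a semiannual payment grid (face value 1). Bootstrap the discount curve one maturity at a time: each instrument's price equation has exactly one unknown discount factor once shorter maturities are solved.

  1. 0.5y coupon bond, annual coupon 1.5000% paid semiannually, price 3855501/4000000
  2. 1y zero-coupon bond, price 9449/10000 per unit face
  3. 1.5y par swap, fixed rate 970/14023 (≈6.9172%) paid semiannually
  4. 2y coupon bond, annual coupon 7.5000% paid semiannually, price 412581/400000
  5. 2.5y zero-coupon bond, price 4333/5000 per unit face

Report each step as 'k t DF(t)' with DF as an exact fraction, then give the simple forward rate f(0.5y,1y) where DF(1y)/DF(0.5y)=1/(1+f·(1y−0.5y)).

step 1 [0.5y] bond c/2=3/400: DF=(3855501/4000000 − 3/400·(0))/(1+3/400) = 9567/10000 ≈ 0.956700
step 2 [1y] zero: DF = P = 9449/10000 ≈ 0.944900
step 3 [1.5y] swap r/2=485/14023: DF=(1 − 485/14023·(0.956700+0.944900))/(1+485/14023) = 903/1000 ≈ 0.903000
step 4 [2y] bond c/2=3/80: DF=(412581/400000 − 3/80·(0.956700+0.944900+0.903000))/(1+3/80) = 558/625 ≈ 0.892800
step 5 [2.5y] zero: DF = P = 4333/5000 ≈ 0.866600

1 1/2 9567/10000
2 1 9449/10000
3 3/2 903/1000
4 2 558/625
5 5/2 4333/5000
f(0.5y,1y) = ((9567/10000)/(9449/10000) − 1)/(1/2) = 236/9449 ≈ 2.4976%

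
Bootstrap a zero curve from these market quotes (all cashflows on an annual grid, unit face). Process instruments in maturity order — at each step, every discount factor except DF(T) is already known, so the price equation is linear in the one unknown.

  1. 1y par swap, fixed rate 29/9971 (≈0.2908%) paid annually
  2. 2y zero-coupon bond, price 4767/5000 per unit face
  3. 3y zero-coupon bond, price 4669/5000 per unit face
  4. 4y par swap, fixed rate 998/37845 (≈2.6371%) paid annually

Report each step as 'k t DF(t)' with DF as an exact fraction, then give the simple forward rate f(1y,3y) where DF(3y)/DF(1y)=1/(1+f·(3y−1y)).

1 1 9971/10000
2 2 4767/5000
3 3 4669/5000
4 4 4501/5000
f(1y,3y) = ((9971/10000)/(4669/5000) − 1)/(2) = 633/18676 ≈ 3.3894%

step 1 [1y] swap r/1=29/9971: DF=(1 − 29/9971·(0))/(1+29/9971) = 9971/10000 ≈ 0.997100
step 2 [2y] zero: DF = P = 4767/5000 ≈ 0.953400
step 3 [3y] zero: DF = P = 4669/5000 ≈ 0.933800
step 4 [4y] swap r/1=998/37845: DF=(1 − 998/37845·(0.997100+0.953400+0.933800))/(1+998/37845) = 4501/5000 ≈ 0.900200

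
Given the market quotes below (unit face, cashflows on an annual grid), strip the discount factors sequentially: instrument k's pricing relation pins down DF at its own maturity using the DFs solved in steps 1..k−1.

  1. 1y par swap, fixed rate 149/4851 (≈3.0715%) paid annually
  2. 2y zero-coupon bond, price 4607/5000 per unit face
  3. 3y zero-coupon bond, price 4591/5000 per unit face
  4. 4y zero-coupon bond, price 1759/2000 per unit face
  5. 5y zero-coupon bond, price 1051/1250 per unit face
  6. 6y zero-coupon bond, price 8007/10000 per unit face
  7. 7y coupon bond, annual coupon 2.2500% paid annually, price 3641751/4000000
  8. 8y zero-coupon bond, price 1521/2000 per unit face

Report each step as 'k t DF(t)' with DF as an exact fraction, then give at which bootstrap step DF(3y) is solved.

step 1 [1y] swap r/1=149/4851: DF=(1 − 149/4851·(0))/(1+149/4851) = 4851/5000 ≈ 0.970200
step 2 [2y] zero: DF = P = 4607/5000 ≈ 0.921400
step 3 [3y] zero: DF = P = 4591/5000 ≈ 0.918200
step 4 [4y] zero: DF = P = 1759/2000 ≈ 0.879500
step 5 [5y] zero: DF = P = 1051/1250 ≈ 0.840800
step 6 [6y] zero: DF = P = 8007/10000 ≈ 0.800700
step 7 [7y] bond c/1=9/400: DF=(3641751/4000000 − 9/400·(0.970200+0.921400+0.918200+0.879500+0.840800+0.800700))/(1+9/400) = 7731/10000 ≈ 0.773100
step 8 [8y] zero: DF = P = 1521/2000 ≈ 0.760500

1 1 4851/5000
2 2 4607/5000
3 3 4591/5000
4 4 1759/2000
5 5 1051/1250
6 6 8007/10000
7 7 7731/10000
8 8 1521/2000
DF(3y) is solved at step 3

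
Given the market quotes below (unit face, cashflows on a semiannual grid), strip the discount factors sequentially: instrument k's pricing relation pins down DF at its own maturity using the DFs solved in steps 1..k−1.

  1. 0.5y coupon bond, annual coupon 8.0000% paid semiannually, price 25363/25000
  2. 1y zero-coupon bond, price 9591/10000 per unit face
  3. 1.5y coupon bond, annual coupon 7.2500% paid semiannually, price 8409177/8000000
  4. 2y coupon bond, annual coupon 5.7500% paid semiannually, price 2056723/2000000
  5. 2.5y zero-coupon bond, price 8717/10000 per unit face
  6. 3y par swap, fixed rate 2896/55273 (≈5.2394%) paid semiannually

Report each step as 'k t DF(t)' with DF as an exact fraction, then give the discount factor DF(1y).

step 1 [0.5y] bond c/2=1/25: DF=(25363/25000 − 1/25·(0))/(1+1/25) = 1951/2000 ≈ 0.975500
step 2 [1y] zero: DF = P = 9591/10000 ≈ 0.959100
step 3 [1.5y] bond c/2=29/800: DF=(8409177/8000000 − 29/800·(0.975500+0.959100))/(1+29/800) = 9467/10000 ≈ 0.946700
step 4 [2y] bond c/2=23/800: DF=(2056723/2000000 − 23/800·(0.975500+0.959100+0.946700))/(1+23/800) = 9191/10000 ≈ 0.919100
step 5 [2.5y] zero: DF = P = 8717/10000 ≈ 0.871700
step 6 [3y] swap r/2=1448/55273: DF=(1 − 1448/55273·(0.975500+0.959100+0.946700+0.919100+0.871700))/(1+1448/55273) = 1069/1250 ≈ 0.855200

1 1/2 1951/2000
2 1 9591/10000
3 3/2 9467/10000
4 2 9191/10000
5 5/2 8717/10000
6 3 1069/1250
DF(1y) = 9591/10000 ≈ 0.959100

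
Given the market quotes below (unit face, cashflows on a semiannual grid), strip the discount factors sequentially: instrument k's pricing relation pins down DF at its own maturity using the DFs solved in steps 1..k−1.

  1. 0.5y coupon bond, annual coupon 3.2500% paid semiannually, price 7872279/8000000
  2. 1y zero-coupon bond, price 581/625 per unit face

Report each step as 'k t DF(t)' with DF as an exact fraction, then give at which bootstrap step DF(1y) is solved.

1 1/2 9683/10000
2 1 581/625
DF(1y) is solved at step 2

step 1 [0.5y] bond c/2=13/800: DF=(7872279/8000000 − 13/800·(0))/(1+13/800) = 9683/10000 ≈ 0.968300
step 2 [1y] zero: DF = P = 581/625 ≈ 0.929600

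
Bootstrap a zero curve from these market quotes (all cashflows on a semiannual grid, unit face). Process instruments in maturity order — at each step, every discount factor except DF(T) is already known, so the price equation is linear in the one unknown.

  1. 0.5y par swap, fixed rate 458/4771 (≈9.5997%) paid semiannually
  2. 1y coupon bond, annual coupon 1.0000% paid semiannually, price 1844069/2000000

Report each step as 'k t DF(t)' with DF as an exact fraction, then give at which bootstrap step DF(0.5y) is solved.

step 1 [0.5y] swap r/2=229/4771: DF=(1 − 229/4771·(0))/(1+229/4771) = 4771/5000 ≈ 0.954200
step 2 [1y] bond c/2=1/200: DF=(1844069/2000000 − 1/200·(0.954200))/(1+1/200) = 9127/10000 ≈ 0.912700

1 1/2 4771/5000
2 1 9127/10000
DF(0.5y) is solved at step 1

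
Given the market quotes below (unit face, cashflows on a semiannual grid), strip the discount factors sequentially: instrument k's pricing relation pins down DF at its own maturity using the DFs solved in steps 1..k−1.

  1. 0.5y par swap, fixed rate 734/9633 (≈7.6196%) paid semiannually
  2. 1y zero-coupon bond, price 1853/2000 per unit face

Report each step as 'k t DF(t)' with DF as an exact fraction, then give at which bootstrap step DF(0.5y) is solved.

1 1/2 9633/10000
2 1 1853/2000
DF(0.5y) is solved at step 1

step 1 [0.5y] swap r/2=367/9633: DF=(1 − 367/9633·(0))/(1+367/9633) = 9633/10000 ≈ 0.963300
step 2 [1y] zero: DF = P = 1853/2000 ≈ 0.926500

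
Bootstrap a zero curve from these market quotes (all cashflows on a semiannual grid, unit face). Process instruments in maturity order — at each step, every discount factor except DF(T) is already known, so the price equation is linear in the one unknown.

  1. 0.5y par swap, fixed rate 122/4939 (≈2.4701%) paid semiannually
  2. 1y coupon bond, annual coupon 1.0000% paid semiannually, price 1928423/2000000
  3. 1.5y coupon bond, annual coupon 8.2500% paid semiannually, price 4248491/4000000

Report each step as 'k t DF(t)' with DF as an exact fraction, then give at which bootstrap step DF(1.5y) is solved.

1 1/2 4939/5000
2 1 1909/2000
3 3/2 9431/10000
DF(1.5y) is solved at step 3

step 1 [0.5y] swap r/2=61/4939: DF=(1 − 61/4939·(0))/(1+61/4939) = 4939/5000 ≈ 0.987800
step 2 [1y] bond c/2=1/200: DF=(1928423/2000000 − 1/200·(0.987800))/(1+1/200) = 1909/2000 ≈ 0.954500
step 3 [1.5y] bond c/2=33/800: DF=(4248491/4000000 − 33/800·(0.987800+0.954500))/(1+33/800) = 9431/10000 ≈ 0.943100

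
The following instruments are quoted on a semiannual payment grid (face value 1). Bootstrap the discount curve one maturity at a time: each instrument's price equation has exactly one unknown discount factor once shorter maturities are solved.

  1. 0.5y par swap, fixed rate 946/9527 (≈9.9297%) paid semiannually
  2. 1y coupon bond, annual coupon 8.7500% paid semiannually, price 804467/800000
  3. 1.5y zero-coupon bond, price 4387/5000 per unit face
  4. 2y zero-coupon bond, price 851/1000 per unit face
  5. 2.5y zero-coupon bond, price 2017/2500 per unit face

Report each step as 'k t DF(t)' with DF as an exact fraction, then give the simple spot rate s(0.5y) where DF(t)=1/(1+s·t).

step 1 [0.5y] swap r/2=473/9527: DF=(1 − 473/9527·(0))/(1+473/9527) = 9527/10000 ≈ 0.952700
step 2 [1y] bond c/2=7/160: DF=(804467/800000 − 7/160·(0.952700))/(1+7/160) = 1847/2000 ≈ 0.923500
step 3 [1.5y] zero: DF = P = 4387/5000 ≈ 0.877400
step 4 [2y] zero: DF = P = 851/1000 ≈ 0.851000
step 5 [2.5y] zero: DF = P = 2017/2500 ≈ 0.806800

1 1/2 9527/10000
2 1 1847/2000
3 3/2 4387/5000
4 2 851/1000
5 5/2 2017/2500
s(0.5y) = (1/(9527/10000) − 1)/(1/2) = 946/9527 ≈ 9.9297%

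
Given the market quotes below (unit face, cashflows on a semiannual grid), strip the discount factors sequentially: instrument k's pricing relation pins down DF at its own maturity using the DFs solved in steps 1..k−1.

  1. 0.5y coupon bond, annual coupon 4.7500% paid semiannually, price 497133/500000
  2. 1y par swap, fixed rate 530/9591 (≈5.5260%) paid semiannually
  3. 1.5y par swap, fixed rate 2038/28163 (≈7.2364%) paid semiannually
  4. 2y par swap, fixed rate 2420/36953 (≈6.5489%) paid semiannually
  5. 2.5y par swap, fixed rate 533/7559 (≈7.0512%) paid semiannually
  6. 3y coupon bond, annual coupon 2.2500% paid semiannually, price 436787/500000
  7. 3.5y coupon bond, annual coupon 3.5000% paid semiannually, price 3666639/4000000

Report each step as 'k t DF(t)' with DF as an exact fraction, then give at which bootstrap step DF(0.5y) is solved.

step 1 [0.5y] bond c/2=19/800: DF=(497133/500000 − 19/800·(0))/(1+19/800) = 607/625 ≈ 0.971200
step 2 [1y] swap r/2=265/9591: DF=(1 − 265/9591·(0.971200))/(1+265/9591) = 947/1000 ≈ 0.947000
step 3 [1.5y] swap r/2=1019/28163: DF=(1 − 1019/28163·(0.971200+0.947000))/(1+1019/28163) = 8981/10000 ≈ 0.898100
step 4 [2y] swap r/2=1210/36953: DF=(1 − 1210/36953·(0.971200+0.947000+0.898100))/(1+1210/36953) = 879/1000 ≈ 0.879000
step 5 [2.5y] swap r/2=533/15118: DF=(1 − 533/15118·(0.971200+0.947000+0.898100+0.879000))/(1+533/15118) = 8401/10000 ≈ 0.840100
step 6 [3y] bond c/2=9/800: DF=(436787/500000 − 9/800·(0.971200+0.947000+0.898100+0.879000+0.840100))/(1+9/800) = 4067/5000 ≈ 0.813400
step 7 [3.5y] bond c/2=7/400: DF=(3666639/4000000 − 7/400·(0.971200+0.947000+0.898100+0.879000+0.840100+0.813400))/(1+7/400) = 8089/10000 ≈ 0.808900

1 1/2 607/625
2 1 947/1000
3 3/2 8981/10000
4 2 879/1000
5 5/2 8401/10000
6 3 4067/5000
7 7/2 8089/10000
DF(0.5y) is solved at step 1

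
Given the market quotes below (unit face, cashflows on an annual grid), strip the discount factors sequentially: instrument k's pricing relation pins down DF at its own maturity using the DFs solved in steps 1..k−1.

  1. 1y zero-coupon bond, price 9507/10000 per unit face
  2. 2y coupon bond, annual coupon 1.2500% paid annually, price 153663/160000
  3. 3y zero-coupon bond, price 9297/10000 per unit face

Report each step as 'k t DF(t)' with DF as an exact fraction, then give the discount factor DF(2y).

1 1 9507/10000
2 2 1171/1250
3 3 9297/10000
DF(2y) = 1171/1250 ≈ 0.936800

step 1 [1y] zero: DF = P = 9507/10000 ≈ 0.950700
step 2 [2y] bond c/1=1/80: DF=(153663/160000 − 1/80·(0.950700))/(1+1/80) = 1171/1250 ≈ 0.936800
step 3 [3y] zero: DF = P = 9297/10000 ≈ 0.929700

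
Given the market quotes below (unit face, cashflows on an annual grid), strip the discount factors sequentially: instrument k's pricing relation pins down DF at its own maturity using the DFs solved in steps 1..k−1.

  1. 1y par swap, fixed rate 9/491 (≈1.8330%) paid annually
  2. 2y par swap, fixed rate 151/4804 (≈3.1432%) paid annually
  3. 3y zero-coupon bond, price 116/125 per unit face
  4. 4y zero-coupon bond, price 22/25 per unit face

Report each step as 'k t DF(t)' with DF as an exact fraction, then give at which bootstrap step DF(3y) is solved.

1 1 491/500
2 2 2349/2500
3 3 116/125
4 4 22/25
DF(3y) is solved at step 3

step 1 [1y] swap r/1=9/491: DF=(1 − 9/491·(0))/(1+9/491) = 491/500 ≈ 0.982000
step 2 [2y] swap r/1=151/4804: DF=(1 − 151/4804·(0.982000))/(1+151/4804) = 2349/2500 ≈ 0.939600
step 3 [3y] zero: DF = P = 116/125 ≈ 0.928000
step 4 [4y] zero: DF = P = 22/25 ≈ 0.880000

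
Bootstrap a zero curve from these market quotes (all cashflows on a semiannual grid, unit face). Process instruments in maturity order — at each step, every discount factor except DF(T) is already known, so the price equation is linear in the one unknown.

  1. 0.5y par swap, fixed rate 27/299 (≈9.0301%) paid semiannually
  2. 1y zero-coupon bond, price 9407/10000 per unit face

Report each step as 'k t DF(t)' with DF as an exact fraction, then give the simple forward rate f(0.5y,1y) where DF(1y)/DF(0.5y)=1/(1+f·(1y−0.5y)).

1 1/2 598/625
2 1 9407/10000
f(0.5y,1y) = ((598/625)/(9407/10000) − 1)/(1/2) = 14/409 ≈ 3.4230%

step 1 [0.5y] swap r/2=27/598: DF=(1 − 27/598·(0))/(1+27/598) = 598/625 ≈ 0.956800
step 2 [1y] zero: DF = P = 9407/10000 ≈ 0.940700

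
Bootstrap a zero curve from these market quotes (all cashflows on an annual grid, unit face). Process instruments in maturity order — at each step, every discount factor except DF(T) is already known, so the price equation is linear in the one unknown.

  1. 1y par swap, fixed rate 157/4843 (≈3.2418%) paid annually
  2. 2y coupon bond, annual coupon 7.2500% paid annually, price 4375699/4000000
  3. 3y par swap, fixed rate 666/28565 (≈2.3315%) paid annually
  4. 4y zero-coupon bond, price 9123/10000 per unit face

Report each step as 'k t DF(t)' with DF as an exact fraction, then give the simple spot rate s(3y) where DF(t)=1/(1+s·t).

1 1 4843/5000
2 2 1909/2000
3 3 4667/5000
4 4 9123/10000
s(3y) = (1/(4667/5000) − 1)/(3) = 111/4667 ≈ 2.3784%

step 1 [1y] swap r/1=157/4843: DF=(1 − 157/4843·(0))/(1+157/4843) = 4843/5000 ≈ 0.968600
step 2 [2y] bond c/1=29/400: DF=(4375699/4000000 − 29/400·(0.968600))/(1+29/400) = 1909/2000 ≈ 0.954500
step 3 [3y] swap r/1=666/28565: DF=(1 − 666/28565·(0.968600+0.954500))/(1+666/28565) = 4667/5000 ≈ 0.933400
step 4 [4y] zero: DF = P = 9123/10000 ≈ 0.912300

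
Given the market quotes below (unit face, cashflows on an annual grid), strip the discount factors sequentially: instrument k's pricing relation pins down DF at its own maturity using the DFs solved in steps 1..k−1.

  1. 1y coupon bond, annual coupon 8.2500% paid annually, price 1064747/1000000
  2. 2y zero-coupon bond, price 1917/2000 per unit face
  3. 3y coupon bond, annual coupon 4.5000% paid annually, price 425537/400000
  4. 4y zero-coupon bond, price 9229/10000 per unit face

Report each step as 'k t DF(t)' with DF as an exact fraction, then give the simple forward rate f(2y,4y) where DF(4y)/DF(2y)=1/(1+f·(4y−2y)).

1 1 2459/2500
2 2 1917/2000
3 3 584/625
4 4 9229/10000
f(2y,4y) = ((1917/2000)/(9229/10000) − 1)/(2) = 178/9229 ≈ 1.9287%

step 1 [1y] bond c/1=33/400: DF=(1064747/1000000 − 33/400·(0))/(1+33/400) = 2459/2500 ≈ 0.983600
step 2 [2y] zero: DF = P = 1917/2000 ≈ 0.958500
step 3 [3y] bond c/1=9/200: DF=(425537/400000 − 9/200·(0.983600+0.958500))/(1+9/200) = 584/625 ≈ 0.934400
step 4 [4y] zero: DF = P = 9229/10000 ≈ 0.922900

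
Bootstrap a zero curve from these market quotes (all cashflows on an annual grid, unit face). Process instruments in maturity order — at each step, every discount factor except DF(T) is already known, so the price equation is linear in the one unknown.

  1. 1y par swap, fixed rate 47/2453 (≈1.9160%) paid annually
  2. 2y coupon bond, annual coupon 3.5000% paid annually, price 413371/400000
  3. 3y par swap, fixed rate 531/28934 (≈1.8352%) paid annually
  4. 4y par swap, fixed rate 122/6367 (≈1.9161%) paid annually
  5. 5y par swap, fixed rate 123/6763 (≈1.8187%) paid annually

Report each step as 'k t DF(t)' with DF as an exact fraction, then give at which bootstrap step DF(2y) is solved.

step 1 [1y] swap r/1=47/2453: DF=(1 − 47/2453·(0))/(1+47/2453) = 2453/2500 ≈ 0.981200
step 2 [2y] bond c/1=7/200: DF=(413371/400000 − 7/200·(0.981200))/(1+7/200) = 9653/10000 ≈ 0.965300
step 3 [3y] swap r/1=531/28934: DF=(1 − 531/28934·(0.981200+0.965300))/(1+531/28934) = 9469/10000 ≈ 0.946900
step 4 [4y] swap r/1=122/6367: DF=(1 − 122/6367·(0.981200+0.965300+0.946900))/(1+122/6367) = 2317/2500 ≈ 0.926800
step 5 [5y] swap r/1=123/6763: DF=(1 − 123/6763·(0.981200+0.965300+0.946900+0.926800))/(1+123/6763) = 9139/10000 ≈ 0.913900

1 1 2453/2500
2 2 9653/10000
3 3 9469/10000
4 4 2317/2500
5 5 9139/10000
DF(2y) is solved at step 2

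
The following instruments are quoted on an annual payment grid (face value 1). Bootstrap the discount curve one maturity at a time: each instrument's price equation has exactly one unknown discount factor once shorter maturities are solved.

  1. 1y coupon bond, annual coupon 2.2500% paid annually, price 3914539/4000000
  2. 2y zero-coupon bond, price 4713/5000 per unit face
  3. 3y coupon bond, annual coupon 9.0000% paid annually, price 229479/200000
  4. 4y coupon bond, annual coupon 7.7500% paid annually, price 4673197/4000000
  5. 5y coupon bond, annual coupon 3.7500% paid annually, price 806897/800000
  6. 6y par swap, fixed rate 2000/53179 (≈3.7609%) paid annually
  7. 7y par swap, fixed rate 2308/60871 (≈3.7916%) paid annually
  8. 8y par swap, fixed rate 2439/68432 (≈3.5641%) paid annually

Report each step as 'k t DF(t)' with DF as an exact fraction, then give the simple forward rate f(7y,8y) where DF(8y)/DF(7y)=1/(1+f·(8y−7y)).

step 1 [1y] bond c/1=9/400: DF=(3914539/4000000 − 9/400·(0))/(1+9/400) = 9571/10000 ≈ 0.957100
step 2 [2y] zero: DF = P = 4713/5000 ≈ 0.942600
step 3 [3y] bond c/1=9/100: DF=(229479/200000 − 9/100·(0.957100+0.942600))/(1+9/100) = 4479/5000 ≈ 0.895800
step 4 [4y] bond c/1=31/400: DF=(4673197/4000000 − 31/400·(0.957100+0.942600+0.895800))/(1+31/400) = 552/625 ≈ 0.883200
step 5 [5y] bond c/1=3/80: DF=(806897/800000 − 3/80·(0.957100+0.942600+0.895800+0.883200))/(1+3/80) = 1049/1250 ≈ 0.839200
step 6 [6y] swap r/1=2000/53179: DF=(1 − 2000/53179·(0.957100+0.942600+0.895800+0.883200+0.839200))/(1+2000/53179) = 4/5 ≈ 0.800000
step 7 [7y] swap r/1=2308/60871: DF=(1 − 2308/60871·(0.957100+0.942600+0.895800+0.883200+0.839200+0.800000))/(1+2308/60871) = 1923/2500 ≈ 0.769200
step 8 [8y] swap r/1=2439/68432: DF=(1 − 2439/68432·(0.957100+0.942600+0.895800+0.883200+0.839200+0.800000+0.769200))/(1+2439/68432) = 7561/10000 ≈ 0.756100

1 1 9571/10000
2 2 4713/5000
3 3 4479/5000
4 4 552/625
5 5 1049/1250
6 6 4/5
7 7 1923/2500
8 8 7561/10000
f(7y,8y) = ((1923/2500)/(7561/10000) − 1)/(1) = 131/7561 ≈ 1.7326%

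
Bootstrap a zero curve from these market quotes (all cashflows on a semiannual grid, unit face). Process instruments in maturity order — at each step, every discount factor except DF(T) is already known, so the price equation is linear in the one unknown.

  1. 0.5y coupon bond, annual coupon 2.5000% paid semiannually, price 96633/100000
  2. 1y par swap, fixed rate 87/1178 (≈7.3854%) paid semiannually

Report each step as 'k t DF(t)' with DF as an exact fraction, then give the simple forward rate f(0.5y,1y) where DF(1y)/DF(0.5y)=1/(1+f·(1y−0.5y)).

1 1/2 1193/1250
2 1 1163/1250
f(0.5y,1y) = ((1193/1250)/(1163/1250) − 1)/(1/2) = 60/1163 ≈ 5.1591%

step 1 [0.5y] bond c/2=1/80: DF=(96633/100000 − 1/80·(0))/(1+1/80) = 1193/1250 ≈ 0.954400
step 2 [1y] swap r/2=87/2356: DF=(1 − 87/2356·(0.954400))/(1+87/2356) = 1163/1250 ≈ 0.930400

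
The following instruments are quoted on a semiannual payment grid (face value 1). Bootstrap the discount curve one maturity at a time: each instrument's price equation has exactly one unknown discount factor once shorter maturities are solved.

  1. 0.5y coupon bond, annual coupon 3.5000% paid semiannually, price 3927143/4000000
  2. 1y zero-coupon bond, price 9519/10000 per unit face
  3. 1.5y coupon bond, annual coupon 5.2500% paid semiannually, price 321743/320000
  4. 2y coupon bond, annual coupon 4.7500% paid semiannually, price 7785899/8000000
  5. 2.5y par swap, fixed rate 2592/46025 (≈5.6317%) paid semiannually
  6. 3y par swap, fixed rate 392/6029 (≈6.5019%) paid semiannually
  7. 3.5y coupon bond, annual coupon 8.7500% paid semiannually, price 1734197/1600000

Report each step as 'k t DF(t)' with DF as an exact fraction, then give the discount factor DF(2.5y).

step 1 [0.5y] bond c/2=7/400: DF=(3927143/4000000 − 7/400·(0))/(1+7/400) = 9649/10000 ≈ 0.964900
step 2 [1y] zero: DF = P = 9519/10000 ≈ 0.951900
step 3 [1.5y] bond c/2=21/800: DF=(321743/320000 − 21/800·(0.964900+0.951900))/(1+21/800) = 9307/10000 ≈ 0.930700
step 4 [2y] bond c/2=19/800: DF=(7785899/8000000 − 19/800·(0.964900+0.951900+0.930700))/(1+19/800) = 4423/5000 ≈ 0.884600
step 5 [2.5y] swap r/2=1296/46025: DF=(1 − 1296/46025·(0.964900+0.951900+0.930700+0.884600))/(1+1296/46025) = 544/625 ≈ 0.870400
step 6 [3y] swap r/2=196/6029: DF=(1 − 196/6029·(0.964900+0.951900+0.930700+0.884600+0.870400))/(1+196/6029) = 2059/2500 ≈ 0.823600
step 7 [3.5y] bond c/2=7/160: DF=(1734197/1600000 − 7/160·(0.964900+0.951900+0.930700+0.884600+0.870400+0.823600))/(1+7/160) = 811/1000 ≈ 0.811000

1 1/2 9649/10000
2 1 9519/10000
3 3/2 9307/10000
4 2 4423/5000
5 5/2 544/625
6 3 2059/2500
7 7/2 811/1000
DF(2.5y) = 544/625 ≈ 0.870400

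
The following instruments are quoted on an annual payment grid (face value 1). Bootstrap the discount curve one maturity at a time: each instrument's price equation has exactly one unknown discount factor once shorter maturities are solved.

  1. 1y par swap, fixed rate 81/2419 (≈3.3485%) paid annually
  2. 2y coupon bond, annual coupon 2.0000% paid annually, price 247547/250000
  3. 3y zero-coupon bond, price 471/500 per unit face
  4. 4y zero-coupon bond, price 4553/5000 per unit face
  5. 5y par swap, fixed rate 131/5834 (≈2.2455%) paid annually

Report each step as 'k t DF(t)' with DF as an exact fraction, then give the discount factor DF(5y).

step 1 [1y] swap r/1=81/2419: DF=(1 − 81/2419·(0))/(1+81/2419) = 2419/2500 ≈ 0.967600
step 2 [2y] bond c/1=1/50: DF=(247547/250000 − 1/50·(0.967600))/(1+1/50) = 4759/5000 ≈ 0.951800
step 3 [3y] zero: DF = P = 471/500 ≈ 0.942000
step 4 [4y] zero: DF = P = 4553/5000 ≈ 0.910600
step 5 [5y] swap r/1=131/5834: DF=(1 − 131/5834·(0.967600+0.951800+0.942000+0.910600))/(1+131/5834) = 1119/1250 ≈ 0.895200

1 1 2419/2500
2 2 4759/5000
3 3 471/500
4 4 4553/5000
5 5 1119/1250
DF(5y) = 1119/1250 ≈ 0.895200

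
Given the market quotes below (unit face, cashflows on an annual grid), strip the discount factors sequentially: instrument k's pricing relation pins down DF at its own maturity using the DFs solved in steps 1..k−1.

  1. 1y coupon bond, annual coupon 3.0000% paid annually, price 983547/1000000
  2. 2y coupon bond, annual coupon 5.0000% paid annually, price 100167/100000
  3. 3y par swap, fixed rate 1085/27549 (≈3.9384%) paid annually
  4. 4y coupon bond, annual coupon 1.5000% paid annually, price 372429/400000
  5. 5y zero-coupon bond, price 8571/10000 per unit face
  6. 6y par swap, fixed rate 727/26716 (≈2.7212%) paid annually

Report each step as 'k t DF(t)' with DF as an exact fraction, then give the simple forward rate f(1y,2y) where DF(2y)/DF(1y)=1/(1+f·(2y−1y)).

step 1 [1y] bond c/1=3/100: DF=(983547/1000000 − 3/100·(0))/(1+3/100) = 9549/10000 ≈ 0.954900
step 2 [2y] bond c/1=1/20: DF=(100167/100000 − 1/20·(0.954900))/(1+1/20) = 1817/2000 ≈ 0.908500
step 3 [3y] swap r/1=1085/27549: DF=(1 − 1085/27549·(0.954900+0.908500))/(1+1085/27549) = 1783/2000 ≈ 0.891500
step 4 [4y] bond c/1=3/200: DF=(372429/400000 − 3/200·(0.954900+0.908500+0.891500))/(1+3/200) = 4383/5000 ≈ 0.876600
step 5 [5y] zero: DF = P = 8571/10000 ≈ 0.857100
step 6 [6y] swap r/1=727/26716: DF=(1 − 727/26716·(0.954900+0.908500+0.891500+0.876600+0.857100))/(1+727/26716) = 4273/5000 ≈ 0.854600

1 1 9549/10000
2 2 1817/2000
3 3 1783/2000
4 4 4383/5000
5 5 8571/10000
6 6 4273/5000
f(1y,2y) = ((9549/10000)/(1817/2000) − 1)/(1) = 464/9085 ≈ 5.1073%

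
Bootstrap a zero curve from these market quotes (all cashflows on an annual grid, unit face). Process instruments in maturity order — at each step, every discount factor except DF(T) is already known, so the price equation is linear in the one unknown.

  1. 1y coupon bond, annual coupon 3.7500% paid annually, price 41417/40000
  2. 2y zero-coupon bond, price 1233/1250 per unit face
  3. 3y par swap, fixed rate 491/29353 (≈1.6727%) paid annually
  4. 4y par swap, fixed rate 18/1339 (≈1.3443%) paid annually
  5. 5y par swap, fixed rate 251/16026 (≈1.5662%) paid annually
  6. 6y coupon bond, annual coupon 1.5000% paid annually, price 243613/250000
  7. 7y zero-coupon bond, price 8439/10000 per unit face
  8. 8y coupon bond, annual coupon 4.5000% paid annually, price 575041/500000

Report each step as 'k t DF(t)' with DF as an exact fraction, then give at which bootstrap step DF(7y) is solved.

step 1 [1y] bond c/1=3/80: DF=(41417/40000 − 3/80·(0))/(1+3/80) = 499/500 ≈ 0.998000
step 2 [2y] zero: DF = P = 1233/1250 ≈ 0.986400
step 3 [3y] swap r/1=491/29353: DF=(1 − 491/29353·(0.998000+0.986400))/(1+491/29353) = 9509/10000 ≈ 0.950900
step 4 [4y] swap r/1=18/1339: DF=(1 − 18/1339·(0.998000+0.986400+0.950900))/(1+18/1339) = 4739/5000 ≈ 0.947800
step 5 [5y] swap r/1=251/16026: DF=(1 − 251/16026·(0.998000+0.986400+0.950900+0.947800))/(1+251/16026) = 9247/10000 ≈ 0.924700
step 6 [6y] bond c/1=3/200: DF=(243613/250000 − 3/200·(0.998000+0.986400+0.950900+0.947800+0.924700))/(1+3/200) = 889/1000 ≈ 0.889000
step 7 [7y] zero: DF = P = 8439/10000 ≈ 0.843900
step 8 [8y] bond c/1=9/200: DF=(575041/500000 − 9/200·(0.998000+0.986400+0.950900+0.947800+0.924700+0.889000+0.843900))/(1+9/200) = 8189/10000 ≈ 0.818900

1 1 499/500
2 2 1233/1250
3 3 9509/10000
4 4 4739/5000
5 5 9247/10000
6 6 889/1000
7 7 8439/10000
8 8 8189/10000
DF(7y) is solved at step 7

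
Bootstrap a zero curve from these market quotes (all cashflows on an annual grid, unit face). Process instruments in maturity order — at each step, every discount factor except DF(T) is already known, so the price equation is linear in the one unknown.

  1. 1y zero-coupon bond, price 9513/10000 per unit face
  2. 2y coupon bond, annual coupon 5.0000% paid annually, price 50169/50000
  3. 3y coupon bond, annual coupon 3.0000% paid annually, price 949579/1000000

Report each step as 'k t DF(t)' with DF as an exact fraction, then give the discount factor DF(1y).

1 1 9513/10000
2 2 9103/10000
3 3 8677/10000
DF(1y) = 9513/10000 ≈ 0.951300

step 1 [1y] zero: DF = P = 9513/10000 ≈ 0.951300
step 2 [2y] bond c/1=1/20: DF=(50169/50000 − 1/20·(0.951300))/(1+1/20) = 9103/10000 ≈ 0.910300
step 3 [3y] bond c/1=3/100: DF=(949579/1000000 − 3/100·(0.951300+0.910300))/(1+3/100) = 8677/10000 ≈ 0.867700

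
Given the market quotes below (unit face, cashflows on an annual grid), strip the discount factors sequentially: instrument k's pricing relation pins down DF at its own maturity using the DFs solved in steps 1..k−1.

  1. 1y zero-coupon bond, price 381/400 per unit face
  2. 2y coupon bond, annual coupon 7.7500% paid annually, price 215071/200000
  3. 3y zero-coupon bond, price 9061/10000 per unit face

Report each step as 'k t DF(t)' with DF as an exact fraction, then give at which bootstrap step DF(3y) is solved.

step 1 [1y] zero: DF = P = 381/400 ≈ 0.952500
step 2 [2y] bond c/1=31/400: DF=(215071/200000 − 31/400·(0.952500))/(1+31/400) = 1859/2000 ≈ 0.929500
step 3 [3y] zero: DF = P = 9061/10000 ≈ 0.906100

1 1 381/400
2 2 1859/2000
3 3 9061/10000
DF(3y) is solved at step 3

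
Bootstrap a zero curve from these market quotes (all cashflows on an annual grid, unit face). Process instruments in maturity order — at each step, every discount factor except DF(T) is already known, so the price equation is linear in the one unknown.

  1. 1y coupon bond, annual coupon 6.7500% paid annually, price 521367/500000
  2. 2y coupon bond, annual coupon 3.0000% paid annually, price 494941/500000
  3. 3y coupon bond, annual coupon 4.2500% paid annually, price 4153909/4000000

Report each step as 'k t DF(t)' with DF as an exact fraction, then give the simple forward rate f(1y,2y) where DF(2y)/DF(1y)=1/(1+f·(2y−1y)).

step 1 [1y] bond c/1=27/400: DF=(521367/500000 − 27/400·(0))/(1+27/400) = 1221/1250 ≈ 0.976800
step 2 [2y] bond c/1=3/100: DF=(494941/500000 − 3/100·(0.976800))/(1+3/100) = 4663/5000 ≈ 0.932600
step 3 [3y] bond c/1=17/400: DF=(4153909/4000000 − 17/400·(0.976800+0.932600))/(1+17/400) = 9183/10000 ≈ 0.918300

1 1 1221/1250
2 2 4663/5000
3 3 9183/10000
f(1y,2y) = ((1221/1250)/(4663/5000) − 1)/(1) = 221/4663 ≈ 4.7394%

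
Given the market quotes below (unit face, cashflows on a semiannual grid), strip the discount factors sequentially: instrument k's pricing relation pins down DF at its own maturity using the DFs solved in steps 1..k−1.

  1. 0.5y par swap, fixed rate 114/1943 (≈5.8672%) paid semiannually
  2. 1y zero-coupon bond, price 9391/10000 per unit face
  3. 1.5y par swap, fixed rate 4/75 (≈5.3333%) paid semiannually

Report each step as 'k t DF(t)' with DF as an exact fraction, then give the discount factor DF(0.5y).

1 1/2 1943/2000
2 1 9391/10000
3 3/2 2311/2500
DF(0.5y) = 1943/2000 ≈ 0.971500

step 1 [0.5y] swap r/2=57/1943: DF=(1 − 57/1943·(0))/(1+57/1943) = 1943/2000 ≈ 0.971500
step 2 [1y] zero: DF = P = 9391/10000 ≈ 0.939100
step 3 [1.5y] swap r/2=2/75: DF=(1 − 2/75·(0.971500+0.939100))/(1+2/75) = 2311/2500 ≈ 0.924400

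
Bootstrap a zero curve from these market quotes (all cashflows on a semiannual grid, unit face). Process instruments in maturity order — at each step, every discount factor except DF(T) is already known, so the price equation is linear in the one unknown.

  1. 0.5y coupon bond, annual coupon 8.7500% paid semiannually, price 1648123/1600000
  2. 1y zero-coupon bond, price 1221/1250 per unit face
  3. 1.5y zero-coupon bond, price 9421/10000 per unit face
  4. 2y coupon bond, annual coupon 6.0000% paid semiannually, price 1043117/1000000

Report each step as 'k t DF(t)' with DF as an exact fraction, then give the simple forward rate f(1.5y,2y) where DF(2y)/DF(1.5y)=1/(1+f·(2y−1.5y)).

1 1/2 9869/10000
2 1 1221/1250
3 3/2 9421/10000
4 2 9281/10000
f(1.5y,2y) = ((9421/10000)/(9281/10000) − 1)/(1/2) = 280/9281 ≈ 3.0169%

step 1 [0.5y] bond c/2=7/160: DF=(1648123/1600000 − 7/160·(0))/(1+7/160) = 9869/10000 ≈ 0.986900
step 2 [1y] zero: DF = P = 1221/1250 ≈ 0.976800
step 3 [1.5y] zero: DF = P = 9421/10000 ≈ 0.942100
step 4 [2y] bond c/2=3/100: DF=(1043117/1000000 − 3/100·(0.986900+0.976800+0.942100))/(1+3/100) = 9281/10000 ≈ 0.928100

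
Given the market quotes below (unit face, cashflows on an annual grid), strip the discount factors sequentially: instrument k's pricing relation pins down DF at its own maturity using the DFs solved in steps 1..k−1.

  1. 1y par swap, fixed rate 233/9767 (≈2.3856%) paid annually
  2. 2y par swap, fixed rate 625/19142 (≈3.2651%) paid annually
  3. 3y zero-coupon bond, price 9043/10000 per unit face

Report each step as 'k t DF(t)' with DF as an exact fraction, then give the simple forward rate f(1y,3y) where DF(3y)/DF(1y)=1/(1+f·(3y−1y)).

step 1 [1y] swap r/1=233/9767: DF=(1 − 233/9767·(0))/(1+233/9767) = 9767/10000 ≈ 0.976700
step 2 [2y] swap r/1=625/19142: DF=(1 − 625/19142·(0.976700))/(1+625/19142) = 15/16 ≈ 0.937500
step 3 [3y] zero: DF = P = 9043/10000 ≈ 0.904300

1 1 9767/10000
2 2 15/16
3 3 9043/10000
f(1y,3y) = ((9767/10000)/(9043/10000) − 1)/(2) = 362/9043 ≈ 4.0031%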